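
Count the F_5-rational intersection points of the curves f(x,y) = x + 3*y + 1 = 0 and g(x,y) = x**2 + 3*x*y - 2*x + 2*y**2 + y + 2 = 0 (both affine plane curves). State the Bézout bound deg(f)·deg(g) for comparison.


Common zeros: {(4, 0)}; count = 1; Bézout bound = 2.

deg(f) = 1, deg(g) = 2, so Bézout bound = 2.
Scan x ∈ F_5. For each x, list the y ∈ F_5 with f(x, y) ≡ 0 and those with g(x, y) ≡ 0 (mod 5); the common zeros in that column are the intersection.
  x = 0: f ≡ 0 at y ∈ {3}; g ≡ 0 at y ∈ {1}; common: ∅.
  x = 1: f ≡ 0 at y ∈ {1}; g ≡ 0 at y ∈ ∅; common: ∅.
  x = 2: f ≡ 0 at y ∈ {4}; g ≡ 0 at y ∈ ∅; common: ∅.
  x = 3: f ≡ 0 at y ∈ {2}; g ≡ 0 at y ∈ {0}; common: ∅.
  x = 4: f ≡ 0 at y ∈ {0}; g ≡ 0 at y ∈ {0, 1}; common: {0}.
Collecting: common zeros = {(4, 0)}, so the count is 1.
Comparison with the Bézout bound: 1 ≤ 2 = deg(f)·deg(g), as expected for curves with no common component (the affine F_5-count falls short of the bound because intersections may lie at infinity, over extension fields, or carry multiplicity).


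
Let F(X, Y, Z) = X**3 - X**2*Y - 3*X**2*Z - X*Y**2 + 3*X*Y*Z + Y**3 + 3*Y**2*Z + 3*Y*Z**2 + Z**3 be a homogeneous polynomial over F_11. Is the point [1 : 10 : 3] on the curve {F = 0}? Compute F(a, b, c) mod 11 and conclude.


F(1,10,3) ≡ 2 (mod 11); P is NOT on the curve.

Evaluate F(1, 10, 3) term-by-term (mod 11).
  X**3 ↦ 1·1·1·1 = 1
  -X**2*Y ↦ -1·1·10·1 = -10
  -3*X**2*Z ↦ -3·1·1·3 = -9
  -X*Y**2 ↦ -1·1·100·1 = -100
  3*X*Y*Z ↦ 3·1·10·3 = 90
  Y**3 ↦ 1·1·1000·1 = 1000
  3*Y**2*Z ↦ 3·1·100·3 = 900
  3*Y*Z**2 ↦ 3·1·10·9 = 270
  Z**3 ↦ 1·1·1·27 = 27
Sum: F(1, 10, 3) = (1) + (-10) + (-9) + (-100) + (90) + (1000) + (900) + (270) + (27) = 2169.
Reducing mod 11: 2169 ≡ 2 (mod 11).
Since F(a, b, c) ≡ 2 ≠ 0 (mod 11), P does NOT lie on the curve.


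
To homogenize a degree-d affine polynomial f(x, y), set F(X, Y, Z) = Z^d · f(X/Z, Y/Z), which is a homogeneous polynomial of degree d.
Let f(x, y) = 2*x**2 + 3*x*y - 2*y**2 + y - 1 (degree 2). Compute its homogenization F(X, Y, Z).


F(X, Y, Z) = 2*X**2 + 3*X*Y - 2*Y**2 + Y*Z - Z**2

deg(f) = 2.
Substitute x = X/Z, y = Y/Z into f, then multiply by Z^2.
  monomial 2·x^2·y^0 ↦ 2·X^2·Y^0·Z^0.
  monomial 3·x^1·y^1 ↦ 3·X^1·Y^1·Z^0.
  monomial -2·x^0·y^2 ↦ -2·X^0·Y^2·Z^0.
  monomial 1·x^0·y^1 ↦ 1·X^0·Y^1·Z^1.
  monomial -1·x^0·y^0 ↦ -1·X^0·Y^0·Z^2.
Collecting: F(X, Y, Z) = 2*X**2 + 3*X*Y - 2*Y**2 + Y*Z - Z**2.


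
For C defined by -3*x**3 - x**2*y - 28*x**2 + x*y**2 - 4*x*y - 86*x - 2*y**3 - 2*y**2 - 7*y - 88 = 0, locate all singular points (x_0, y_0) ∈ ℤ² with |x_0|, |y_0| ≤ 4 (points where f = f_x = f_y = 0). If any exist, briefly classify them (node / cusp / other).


Singular points: {(-3, -1)}; classification: cusp.

Compute partial derivatives:
  f_x = -9*x**2 - 2*x*y - 56*x + y**2 - 4*y - 86.
  f_y = -x**2 + 2*x*y - 4*x - 6*y**2 - 4*y - 7.
Scan x_0 ∈ {−4, ..., 4}. For each x_0, f_y(x_0, y) is a polynomial in y; find its integer roots y ∈ {−4, ..., 4}, then test f_x and f at those candidates.
  x = -4: f_y(-4, y) = -6*y**2 - 12*y - 7; no integer root y with |y| ≤ 4.
  x = -3: f_y(-3, y) = -6*y**2 - 10*y - 4; vanishes at y ∈ {-1}. (-3, -1): f_x = 0, f = 0 — SINGULAR.
  x = -2: f_y(-2, y) = -6*y**2 - 8*y - 3; no integer root y with |y| ≤ 4.
  x = -1: f_y(-1, y) = -6*y**2 - 6*y - 4; no integer root y with |y| ≤ 4.
  x = 0: f_y(0, y) = -6*y**2 - 4*y - 7; no integer root y with |y| ≤ 4.
  x = 1: f_y(1, y) = -6*y**2 - 2*y - 12; no integer root y with |y| ≤ 4.
  x = 2: f_y(2, y) = -6*y**2 - 19; no integer root y with |y| ≤ 4.
  x = 3: f_y(3, y) = -6*y**2 + 2*y - 28; no integer root y with |y| ≤ 4.
  x = 4: f_y(4, y) = -6*y**2 + 4*y - 39; no integer root y with |y| ≤ 4.
Only singular point on the grid: (-3, -1).
Classify: substitute x = -3 + u, y = -1 + v and expand: f = -3*u**3 - u**2*v + u*v**2 - 2*v**3 + v**2.
No constant or linear terms (consistent with a singular point). Quadratic part: v**2. Cubic part: -3*u**3 - u**2*v + u*v**2 - 2*v**3.
The quadratic part v**2 is a perfect square, so there is a single (double) tangent line v = 0, i.e. y = -1. Restricting the cubic part to that line (v = 0) leaves -3*u**3 ≠ 0, so f is not divisible by v and the branch is v² ≈ 3*u**3 to lowest order — this is a cusp.
Classification: cusp.


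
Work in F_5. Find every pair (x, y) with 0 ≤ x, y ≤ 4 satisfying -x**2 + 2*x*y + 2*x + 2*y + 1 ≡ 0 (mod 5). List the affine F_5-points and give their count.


Affine F_5-points: {(0, 2), (1, 2), (2, 4), (3, 4)}; count = 4.

For each of the 25 pairs (x, y) ∈ F_5², evaluate f(x, y) mod 5. Record the zeros.
  x = 0: [0↦1, 1↦3, 2↦0, 3↦2, 4↦4]  zeros at y ∈ {2}
  x = 1: [0↦2, 1↦1, 2↦0, 3↦4, 4↦3]  zeros at y ∈ {2}
  x = 2: [0↦1, 1↦2, 2↦3, 3↦4, 4↦0]  zeros at y ∈ {4}
  x = 3: [0↦3, 1↦1, 2↦4, 3↦2, 4↦0]  zeros at y ∈ {4}
  x = 4: [0↦3, 1↦3, 2↦3, 3↦3, 4↦3]  zeros at y ∈ ∅
Collecting zeros: affine points = {(0, 2), (1, 2), (2, 4), (3, 4)}.
Total count |C(F_5)_aff| = 4.


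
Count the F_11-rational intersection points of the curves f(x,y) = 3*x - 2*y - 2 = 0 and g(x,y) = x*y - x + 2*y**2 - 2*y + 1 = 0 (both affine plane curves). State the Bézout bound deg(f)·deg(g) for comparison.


Common zeros: {(1, 6), (10, 3)}; count = 2; Bézout bound = 2.

deg(f) = 1, deg(g) = 2, so Bézout bound = 2.
Scan x ∈ F_11. For each x, list the y ∈ F_11 with f(x, y) ≡ 0 and those with g(x, y) ≡ 0 (mod 11); the common zeros in that column are the intersection.
  x = 0: f ≡ 0 at y ∈ {10}; g ≡ 0 at y ∈ ∅; common: ∅.
  x = 1: f ≡ 0 at y ∈ {6}; g ≡ 0 at y ∈ {0, 6}; common: {6}.
  x = 2: f ≡ 0 at y ∈ {2}; g ≡ 0 at y ∈ ∅; common: ∅.
  x = 3: f ≡ 0 at y ∈ {9}; g ≡ 0 at y ∈ ∅; common: ∅.
  x = 4: f ≡ 0 at y ∈ {5}; g ≡ 0 at y ∈ ∅; common: ∅.
  x = 5: f ≡ 0 at y ∈ {1}; g ≡ 0 at y ∈ ∅; common: ∅.
  x = 6: f ≡ 0 at y ∈ {8}; g ≡ 0 at y ∈ {2, 7}; common: ∅.
  x = 7: f ≡ 0 at y ∈ {4}; g ≡ 0 at y ∈ ∅; common: ∅.
  x = 8: f ≡ 0 at y ∈ {0}; g ≡ 0 at y ∈ {9, 10}; common: ∅.
  x = 9: f ≡ 0 at y ∈ {7}; g ≡ 0 at y ∈ {5, 8}; common: ∅.
  x = 10: f ≡ 0 at y ∈ {3}; g ≡ 0 at y ∈ {3, 4}; common: {3}.
Collecting: common zeros = {(1, 6), (10, 3)}, so the count is 2.
Comparison with the Bézout bound: 2 ≤ 2 = deg(f)·deg(g), as expected for curves with no common component (the bound is attained).


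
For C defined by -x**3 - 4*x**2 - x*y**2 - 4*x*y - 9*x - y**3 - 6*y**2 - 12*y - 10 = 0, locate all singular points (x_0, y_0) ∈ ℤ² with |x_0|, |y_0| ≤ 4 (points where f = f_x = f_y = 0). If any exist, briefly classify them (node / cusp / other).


Singular points: {(-1, -2)}; classification: node.

Compute partial derivatives:
  f_x = -3*x**2 - 8*x - y**2 - 4*y - 9.
  f_y = -2*x*y - 4*x - 3*y**2 - 12*y - 12.
Scan x_0 ∈ {−4, ..., 4}. For each x_0, f_y(x_0, y) is a polynomial in y; find its integer roots y ∈ {−4, ..., 4}, then test f_x and f at those candidates.
  x = -4: f_y(-4, y) = -3*y**2 - 4*y + 4; vanishes at y ∈ {-2}. (-4, -2): f_x = -21 ≠ 0.
  x = -3: f_y(-3, y) = -3*y**2 - 6*y; vanishes at y ∈ {-2, 0}. (-3, -2): f_x = -8 ≠ 0; (-3, 0): f_x = -12 ≠ 0.
  x = -2: f_y(-2, y) = -3*y**2 - 8*y - 4; vanishes at y ∈ {-2}. (-2, -2): f_x = -1 ≠ 0.
  x = -1: f_y(-1, y) = -3*y**2 - 10*y - 8; vanishes at y ∈ {-2}. (-1, -2): f_x = 0, f = 0 — SINGULAR.
  x = 0: f_y(0, y) = -3*y**2 - 12*y - 12; vanishes at y ∈ {-2}. (0, -2): f_x = -5 ≠ 0.
  x = 1: f_y(1, y) = -3*y**2 - 14*y - 16; vanishes at y ∈ {-2}. (1, -2): f_x = -16 ≠ 0.
  x = 2: f_y(2, y) = -3*y**2 - 16*y - 20; vanishes at y ∈ {-2}. (2, -2): f_x = -33 ≠ 0.
  x = 3: f_y(3, y) = -3*y**2 - 18*y - 24; vanishes at y ∈ {-4, -2}. (3, -4): f_x = -60 ≠ 0; (3, -2): f_x = -56 ≠ 0.
  x = 4: f_y(4, y) = -3*y**2 - 20*y - 28; vanishes at y ∈ {-2}. (4, -2): f_x = -85 ≠ 0.
Only singular point on the grid: (-1, -2).
Classify: substitute x = -1 + u, y = -2 + v and expand: f = -u**3 - u**2 - u*v**2 - v**3 + v**2.
No constant or linear terms (consistent with a singular point). Quadratic part: -u**2 + v**2. Cubic part: -u**3 - u*v**2 - v**3.
The quadratic part v**2 - u**2 = (v − u)(v + u) splits into two distinct linear factors, so there are two distinct tangent lines y − -2 = ±(x − -1) — this is a node (ordinary double point).
Classification: node.


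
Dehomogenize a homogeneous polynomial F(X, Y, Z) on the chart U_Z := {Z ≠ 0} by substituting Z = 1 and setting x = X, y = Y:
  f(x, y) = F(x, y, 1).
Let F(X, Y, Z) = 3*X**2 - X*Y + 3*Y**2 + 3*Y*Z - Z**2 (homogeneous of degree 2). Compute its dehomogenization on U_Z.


f(x, y) = 3*x**2 - x*y + 3*y**2 + 3*y - 1

On U_Z we set Z = 1. Each monomial c·X^i·Y^j·Z^k in F becomes c·x^i·y^j·1^k = c·x^i·y^j.
Substituting Z = 1: F(X, Y, 1) = 3*x**2 - x*y + 3*y**2 + 3*y - 1.
Note: deg(f) ≤ deg(F) = 2; strict inequality happens when F is divisible by Z (lost terms).


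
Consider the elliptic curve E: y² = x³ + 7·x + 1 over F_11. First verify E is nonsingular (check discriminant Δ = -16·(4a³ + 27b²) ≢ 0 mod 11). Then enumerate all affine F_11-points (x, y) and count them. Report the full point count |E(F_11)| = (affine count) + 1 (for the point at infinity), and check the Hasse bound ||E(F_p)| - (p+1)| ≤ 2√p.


Affine points = {(0, 1), (0, 10), (1, 3), (1, 8), (2, 1), (2, 10), (3, 4), (3, 7), (4, 4), (4, 7), (9, 1), (9, 10), (10, 2), (10, 9)}; affine count = 14; |E(F_11)| = 15.

Discriminant check: Δ ∝ 4a³ + 27b² = 4·7³ + 27·1² = 4·343 + 27·1 ≡ 2 (mod 11). Nonzero ⇒ E is nonsingular.
For each x ∈ F_11, compute rhs = x³ + 7·x + 1 mod 11, then count y ∈ F_11 with y² ≡ rhs.
  x = 0: rhs = 1, matching y values: 1, 10 (2 points).
  x = 1: rhs = 9, matching y values: 3, 8 (2 points).
  x = 2: rhs = 1, matching y values: 1, 10 (2 points).
  x = 3: rhs = 5, matching y values: 4, 7 (2 points).
  x = 4: rhs = 5, matching y values: 4, 7 (2 points).
  x = 5: rhs = 7, matching y values: none (0 points).
  x = 6: rhs = 6, matching y values: none (0 points).
  x = 7: rhs = 8, matching y values: none (0 points).
  x = 8: rhs = 8, matching y values: none (0 points).
  x = 9: rhs = 1, matching y values: 1, 10 (2 points).
  x = 10: rhs = 4, matching y values: 2, 9 (2 points).
Total affine count: 14.
Full point count |E(F_11)| = 14 + 1 = 15.
Hasse bound: |15 − (11+1)| = |3| = 3 ≤ 2√11 ≈ 6.6332 ✓.


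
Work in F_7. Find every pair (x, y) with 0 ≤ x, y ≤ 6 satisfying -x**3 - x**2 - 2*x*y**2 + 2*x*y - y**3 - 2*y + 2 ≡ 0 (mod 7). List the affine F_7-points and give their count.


Affine F_7-points: {(0, 4), (0, 5), (1, 0), (1, 5), (4, 6), (5, 5)}; count = 6.

For each of the 49 pairs (x, y) ∈ F_7², evaluate f(x, y) mod 7. Record the zeros.
  x = 0: [0↦2, 1↦6, 2↦4, 3↦4, 4↦0, 5↦0, 6↦5]  zeros at y ∈ {4, 5}
  x = 1: [0↦0, 1↦4, 2↦5, 3↦4, 4↦2, 5↦0, 6↦6]  zeros at y ∈ {0, 5}
  x = 2: [0↦4, 1↦1, 2↦5, 3↦3, 4↦3, 5↦6, 6↦6]  zeros at y ∈ ∅
  x = 3: [0↦1, 1↦5, 2↦5, 3↦2, 4↦4, 5↦5, 6↦6]  zeros at y ∈ ∅
  x = 4: [0↦6, 1↦3, 2↦6, 3↦2, 4↦6, 5↦5, 6↦0]  zeros at y ∈ {6}
  x = 5: [0↦6, 1↦3, 2↦2, 3↦4, 4↦3, 5↦0, 6↦3]  zeros at y ∈ {5}
  x = 6: [0↦2, 1↦6, 2↦1, 3↦2, 4↦3, 5↦5, 6↦2]  zeros at y ∈ ∅
Collecting zeros: affine points = {(0, 4), (0, 5), (1, 0), (1, 5), (4, 6), (5, 5)}.
Total count |C(F_7)_aff| = 6.


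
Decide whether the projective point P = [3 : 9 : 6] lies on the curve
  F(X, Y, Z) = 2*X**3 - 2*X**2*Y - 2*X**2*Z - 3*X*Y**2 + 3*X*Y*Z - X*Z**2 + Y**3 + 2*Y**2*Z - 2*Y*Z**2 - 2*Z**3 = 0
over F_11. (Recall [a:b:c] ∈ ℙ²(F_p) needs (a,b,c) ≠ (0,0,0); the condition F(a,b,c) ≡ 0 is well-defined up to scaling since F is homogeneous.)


F(3,9,6) ≡ 10 (mod 11); P is NOT on the curve.

Evaluate F(3, 9, 6) term-by-term (mod 11).
  2*X**3 ↦ 2·27·1·1 = 54
  -2*X**2*Y ↦ -2·9·9·1 = -162
  -2*X**2*Z ↦ -2·9·1·6 = -108
  -3*X*Y**2 ↦ -3·3·81·1 = -729
  3*X*Y*Z ↦ 3·3·9·6 = 486
  -X*Z**2 ↦ -1·3·1·36 = -108
  Y**3 ↦ 1·1·729·1 = 729
  2*Y**2*Z ↦ 2·1·81·6 = 972
  -2*Y*Z**2 ↦ -2·1·9·36 = -648
  -2*Z**3 ↦ -2·1·1·216 = -432
Sum: F(3, 9, 6) = (54) + (-162) + (-108) + (-729) + (486) + (-108) + (729) + (972) + (-648) + (-432) = 54.
Reducing mod 11: 54 ≡ 10 (mod 11).
Since F(a, b, c) ≡ 10 ≠ 0 (mod 11), P does NOT lie on the curve.


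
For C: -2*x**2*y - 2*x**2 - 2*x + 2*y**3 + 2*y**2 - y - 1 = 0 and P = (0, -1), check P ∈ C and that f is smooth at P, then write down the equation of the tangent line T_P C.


Tangent line at P: -2*x + y + 1 = 0.

Step 1: f(0, -1) = 0, so P lies on C.
Step 2: partial derivatives
  f_x(x, y) = -4*x*y - 4*x - 2, f_y(x, y) = -2*x**2 + 6*y**2 + 4*y - 1.
  f_x(P) = -2, f_y(P) = 1 (gradient nonzero, so P is smooth).
Step 3: tangent line at P: -2·(x − 0) + 1·(y − -1) = 0.
Expanding: -2*x + y + 1 = 0.


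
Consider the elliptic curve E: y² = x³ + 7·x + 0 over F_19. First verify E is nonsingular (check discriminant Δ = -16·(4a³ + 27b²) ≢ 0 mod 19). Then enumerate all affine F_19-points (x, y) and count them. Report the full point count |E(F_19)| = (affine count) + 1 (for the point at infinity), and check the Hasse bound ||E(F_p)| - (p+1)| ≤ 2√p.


Affine points = {(0, 0), (4, 4), (4, 15), (6, 7), (6, 12), (8, 6), (8, 13), (10, 5), (10, 14), (12, 8), (12, 11), (14, 7), (14, 12), (16, 3), (16, 16), (17, 4), (17, 15), (18, 7), (18, 12)}; affine count = 19; |E(F_19)| = 20.

Discriminant check: Δ ∝ 4a³ + 27b² = 4·7³ + 27·0² = 4·343 + 27·0 ≡ 4 (mod 19). Nonzero ⇒ E is nonsingular.
For each x ∈ F_19, compute rhs = x³ + 7·x + 0 mod 19, then count y ∈ F_19 with y² ≡ rhs.
  x = 0: rhs = 0, matching y values: 0 (1 points).
  x = 1: rhs = 8, matching y values: none (0 points).
  x = 2: rhs = 3, matching y values: none (0 points).
  x = 3: rhs = 10, matching y values: none (0 points).
  x = 4: rhs = 16, matching y values: 4, 15 (2 points).
  x = 5: rhs = 8, matching y values: none (0 points).
  x = 6: rhs = 11, matching y values: 7, 12 (2 points).
  x = 7: rhs = 12, matching y values: none (0 points).
  x = 8: rhs = 17, matching y values: 6, 13 (2 points).
  x = 9: rhs = 13, matching y values: none (0 points).
  x = 10: rhs = 6, matching y values: 5, 14 (2 points).
  x = 11: rhs = 2, matching y values: none (0 points).
  x = 12: rhs = 7, matching y values: 8, 11 (2 points).
  x = 13: rhs = 8, matching y values: none (0 points).
  x = 14: rhs = 11, matching y values: 7, 12 (2 points).
  x = 15: rhs = 3, matching y values: none (0 points).
  x = 16: rhs = 9, matching y values: 3, 16 (2 points).
  x = 17: rhs = 16, matching y values: 4, 15 (2 points).
  x = 18: rhs = 11, matching y values: 7, 12 (2 points).
Total affine count: 19.
Full point count |E(F_19)| = 19 + 1 = 20.
Hasse bound: |20 − (19+1)| = |0| = 0 ≤ 2√19 ≈ 8.7178 ✓.


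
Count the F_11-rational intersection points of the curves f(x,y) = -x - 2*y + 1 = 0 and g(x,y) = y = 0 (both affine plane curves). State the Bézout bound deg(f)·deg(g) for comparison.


Common zeros: {(1, 0)}; count = 1; Bézout bound = 1.

deg(f) = 1, deg(g) = 1, so Bézout bound = 1.
Scan x ∈ F_11. For each x, list the y ∈ F_11 with f(x, y) ≡ 0 and those with g(x, y) ≡ 0 (mod 11); the common zeros in that column are the intersection.
  x = 0: f ≡ 0 at y ∈ {6}; g ≡ 0 at y ∈ {0}; common: ∅.
  x = 1: f ≡ 0 at y ∈ {0}; g ≡ 0 at y ∈ {0}; common: {0}.
  x = 2: f ≡ 0 at y ∈ {5}; g ≡ 0 at y ∈ {0}; common: ∅.
  x = 3: f ≡ 0 at y ∈ {10}; g ≡ 0 at y ∈ {0}; common: ∅.
  x = 4: f ≡ 0 at y ∈ {4}; g ≡ 0 at y ∈ {0}; common: ∅.
  x = 5: f ≡ 0 at y ∈ {9}; g ≡ 0 at y ∈ {0}; common: ∅.
  x = 6: f ≡ 0 at y ∈ {3}; g ≡ 0 at y ∈ {0}; common: ∅.
  x = 7: f ≡ 0 at y ∈ {8}; g ≡ 0 at y ∈ {0}; common: ∅.
  x = 8: f ≡ 0 at y ∈ {2}; g ≡ 0 at y ∈ {0}; common: ∅.
  x = 9: f ≡ 0 at y ∈ {7}; g ≡ 0 at y ∈ {0}; common: ∅.
  x = 10: f ≡ 0 at y ∈ {1}; g ≡ 0 at y ∈ {0}; common: ∅.
Collecting: common zeros = {(1, 0)}, so the count is 1.
Comparison with the Bézout bound: 1 ≤ 1 = deg(f)·deg(g), as expected for curves with no common component (the bound is attained).


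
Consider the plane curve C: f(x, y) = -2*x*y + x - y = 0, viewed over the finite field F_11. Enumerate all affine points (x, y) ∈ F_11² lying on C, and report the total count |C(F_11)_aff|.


Affine F_11-points: {(0, 0), (1, 4), (2, 7), (3, 2), (4, 9), (6, 3), (7, 10), (8, 5), (9, 8), (10, 1)}; count = 10.

For each of the 121 pairs (x, y) ∈ F_11², evaluate f(x, y) mod 11. Record the zeros.
  x = 0: [0↦0, 1↦10, 2↦9, 3↦8, 4↦7, 5↦6, 6↦5, 7↦4, 8↦3, 9↦2, 10↦1]  zeros at y ∈ {0}
  x = 1: [0↦1, 1↦9, 2↦6, 3↦3, 4↦0, 5↦8, 6↦5, 7↦2, 8↦10, 9↦7, 10↦4]  zeros at y ∈ {4}
  x = 2: [0↦2, 1↦8, 2↦3, 3↦9, 4↦4, 5↦10, 6↦5, 7↦0, 8↦6, 9↦1, 10↦7]  zeros at y ∈ {7}
  x = 3: [0↦3, 1↦7, 2↦0, 3↦4, 4↦8, 5↦1, 6↦5, 7↦9, 8↦2, 9↦6, 10↦10]  zeros at y ∈ {2}
  x = 4: [0↦4, 1↦6, 2↦8, 3↦10, 4↦1, 5↦3, 6↦5, 7↦7, 8↦9, 9↦0, 10↦2]  zeros at y ∈ {9}
  x = 5: [0↦5, 1↦5, 2↦5, 3↦5, 4↦5, 5↦5, 6↦5, 7↦5, 8↦5, 9↦5, 10↦5]  zeros at y ∈ ∅
  x = 6: [0↦6, 1↦4, 2↦2, 3↦0, 4↦9, 5↦7, 6↦5, 7↦3, 8↦1, 9↦10, 10↦8]  zeros at y ∈ {3}
  x = 7: [0↦7, 1↦3, 2↦10, 3↦6, 4↦2, 5↦9, 6↦5, 7↦1, 8↦8, 9↦4, 10↦0]  zeros at y ∈ {10}
  x = 8: [0↦8, 1↦2, 2↦7, 3↦1, 4↦6, 5↦0, 6↦5, 7↦10, 8↦4, 9↦9, 10↦3]  zeros at y ∈ {5}
  x = 9: [0↦9, 1↦1, 2↦4, 3↦7, 4↦10, 5↦2, 6↦5, 7↦8, 8↦0, 9↦3, 10↦6]  zeros at y ∈ {8}
  x = 10: [0↦10, 1↦0, 2↦1, 3↦2, 4↦3, 5↦4, 6↦5, 7↦6, 8↦7, 9↦8, 10↦9]  zeros at y ∈ {1}
Collecting zeros: affine points = {(0, 0), (1, 4), (2, 7), (3, 2), (4, 9), (6, 3), (7, 10), (8, 5), (9, 8), (10, 1)}.
Total count |C(F_11)_aff| = 10.


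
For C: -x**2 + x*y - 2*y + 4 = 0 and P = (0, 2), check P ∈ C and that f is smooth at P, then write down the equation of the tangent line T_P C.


Tangent line at P: 2*x - 2*y + 4 = 0.

Step 1: f(0, 2) = 0, so P lies on C.
Step 2: partial derivatives
  f_x(x, y) = -2*x + y, f_y(x, y) = x - 2.
  f_x(P) = 2, f_y(P) = -2 (gradient nonzero, so P is smooth).
Step 3: tangent line at P: 2·(x − 0) + -2·(y − 2) = 0.
Expanding: 2*x - 2*y + 4 = 0.


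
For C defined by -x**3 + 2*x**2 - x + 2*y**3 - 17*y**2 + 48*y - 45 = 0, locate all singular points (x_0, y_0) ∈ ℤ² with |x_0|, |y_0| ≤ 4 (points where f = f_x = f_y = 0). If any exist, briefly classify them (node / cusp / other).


Singular points: {(1, 3)}; classification: node.

Compute partial derivatives:
  f_x = -3*x**2 + 4*x - 1.
  f_y = 6*y**2 - 34*y + 48.
Scan x_0 ∈ {−4, ..., 4}. For each x_0, f_y(x_0, y) is a polynomial in y; find its integer roots y ∈ {−4, ..., 4}, then test f_x and f at those candidates.
  x = -4: f_y(-4, y) = 6*y**2 - 34*y + 48; vanishes at y ∈ {3}. (-4, 3): f_x = -65 ≠ 0.
  x = -3: f_y(-3, y) = 6*y**2 - 34*y + 48; vanishes at y ∈ {3}. (-3, 3): f_x = -40 ≠ 0.
  x = -2: f_y(-2, y) = 6*y**2 - 34*y + 48; vanishes at y ∈ {3}. (-2, 3): f_x = -21 ≠ 0.
  x = -1: f_y(-1, y) = 6*y**2 - 34*y + 48; vanishes at y ∈ {3}. (-1, 3): f_x = -8 ≠ 0.
  x = 0: f_y(0, y) = 6*y**2 - 34*y + 48; vanishes at y ∈ {3}. (0, 3): f_x = -1 ≠ 0.
  x = 1: f_y(1, y) = 6*y**2 - 34*y + 48; vanishes at y ∈ {3}. (1, 3): f_x = 0, f = 0 — SINGULAR.
  x = 2: f_y(2, y) = 6*y**2 - 34*y + 48; vanishes at y ∈ {3}. (2, 3): f_x = -5 ≠ 0.
  x = 3: f_y(3, y) = 6*y**2 - 34*y + 48; vanishes at y ∈ {3}. (3, 3): f_x = -16 ≠ 0.
  x = 4: f_y(4, y) = 6*y**2 - 34*y + 48; vanishes at y ∈ {3}. (4, 3): f_x = -33 ≠ 0.
Only singular point on the grid: (1, 3).
Classify: substitute x = 1 + u, y = 3 + v and expand: f = -u**3 - u**2 + 2*v**3 + v**2.
No constant or linear terms (consistent with a singular point). Quadratic part: -u**2 + v**2. Cubic part: -u**3 + 2*v**3.
The quadratic part v**2 - u**2 = (v − u)(v + u) splits into two distinct linear factors, so there are two distinct tangent lines y − 3 = ±(x − 1) — this is a node (ordinary double point).
Classification: node.


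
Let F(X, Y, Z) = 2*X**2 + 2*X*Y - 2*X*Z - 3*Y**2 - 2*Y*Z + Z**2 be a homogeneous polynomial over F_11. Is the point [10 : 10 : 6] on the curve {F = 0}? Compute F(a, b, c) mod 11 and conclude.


F(10,10,6) ≡ 6 (mod 11); P is NOT on the curve.

Evaluate F(10, 10, 6) term-by-term (mod 11).
  2*X**2 ↦ 2·100·1·1 = 200
  2*X*Y ↦ 2·10·10·1 = 200
  -2*X*Z ↦ -2·10·1·6 = -120
  -3*Y**2 ↦ -3·1·100·1 = -300
  -2*Y*Z ↦ -2·1·10·6 = -120
  Z**2 ↦ 1·1·1·36 = 36
Sum: F(10, 10, 6) = (200) + (200) + (-120) + (-300) + (-120) + (36) = -104.
Reducing mod 11: -104 ≡ 6 (mod 11).
Since F(a, b, c) ≡ 6 ≠ 0 (mod 11), P does NOT lie on the curve.


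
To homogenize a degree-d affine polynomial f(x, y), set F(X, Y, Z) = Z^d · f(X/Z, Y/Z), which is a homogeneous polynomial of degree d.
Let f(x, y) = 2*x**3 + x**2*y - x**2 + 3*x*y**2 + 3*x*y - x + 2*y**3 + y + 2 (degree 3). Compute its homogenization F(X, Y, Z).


F(X, Y, Z) = 2*X**3 + X**2*Y - X**2*Z + 3*X*Y**2 + 3*X*Y*Z - X*Z**2 + 2*Y**3 + Y*Z**2 + 2*Z**3

deg(f) = 3.
Substitute x = X/Z, y = Y/Z into f, then multiply by Z^3.
  monomial 2·x^3·y^0 ↦ 2·X^3·Y^0·Z^0.
  monomial 1·x^2·y^1 ↦ 1·X^2·Y^1·Z^0.
  monomial -1·x^2·y^0 ↦ -1·X^2·Y^0·Z^1.
  monomial 3·x^1·y^2 ↦ 3·X^1·Y^2·Z^0.
  monomial 3·x^1·y^1 ↦ 3·X^1·Y^1·Z^1.
  monomial -1·x^1·y^0 ↦ -1·X^1·Y^0·Z^2.
  monomial 2·x^0·y^3 ↦ 2·X^0·Y^3·Z^0.
  monomial 1·x^0·y^1 ↦ 1·X^0·Y^1·Z^2.
  monomial 2·x^0·y^0 ↦ 2·X^0·Y^0·Z^3.
Collecting: F(X, Y, Z) = 2*X**3 + X**2*Y - X**2*Z + 3*X*Y**2 + 3*X*Y*Z - X*Z**2 + 2*Y**3 + Y*Z**2 + 2*Z**3.


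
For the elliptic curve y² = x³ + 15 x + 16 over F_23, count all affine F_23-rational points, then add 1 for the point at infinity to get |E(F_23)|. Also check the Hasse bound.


Affine points = {(0, 4), (0, 19), (1, 3), (1, 20), (2, 10), (2, 13), (4, 5), (4, 18), (5, 3), (5, 20), (6, 0), (7, 2), (7, 21), (8, 2), (8, 21), (9, 11), (9, 12), (10, 4), (10, 19), (13, 4), (13, 19), (14, 7), (14, 16), (17, 3), (17, 20), (18, 0), (20, 6), (20, 17), (21, 1), (21, 22), (22, 0)}; affine count = 31; |E(F_23)| = 32.

Discriminant check: Δ ∝ 4a³ + 27b² = 4·15³ + 27·16² = 4·3375 + 27·256 ≡ 11 (mod 23). Nonzero ⇒ E is nonsingular.
For each x ∈ F_23, compute rhs = x³ + 15·x + 16 mod 23, then count y ∈ F_23 with y² ≡ rhs.
  x = 0: rhs = 16, matching y values: 4, 19 (2 points).
  x = 1: rhs = 9, matching y values: 3, 20 (2 points).
  x = 2: rhs = 8, matching y values: 10, 13 (2 points).
  x = 3: rhs = 19, matching y values: none (0 points).
  x = 4: rhs = 2, matching y values: 5, 18 (2 points).
  x = 5: rhs = 9, matching y values: 3, 20 (2 points).
  x = 6: rhs = 0, matching y values: 0 (1 points).
  x = 7: rhs = 4, matching y values: 2, 21 (2 points).
  x = 8: rhs = 4, matching y values: 2, 21 (2 points).
  x = 9: rhs = 6, matching y values: 11, 12 (2 points).
  x = 10: rhs = 16, matching y values: 4, 19 (2 points).
  x = 11: rhs = 17, matching y values: none (0 points).
  x = 12: rhs = 15, matching y values: none (0 points).
  x = 13: rhs = 16, matching y values: 4, 19 (2 points).
  x = 14: rhs = 3, matching y values: 7, 16 (2 points).
  x = 15: rhs = 5, matching y values: none (0 points).
  x = 16: rhs = 5, matching y values: none (0 points).
  x = 17: rhs = 9, matching y values: 3, 20 (2 points).
  x = 18: rhs = 0, matching y values: 0 (1 points).
  x = 19: rhs = 7, matching y values: none (0 points).
  x = 20: rhs = 13, matching y values: 6, 17 (2 points).
  x = 21: rhs = 1, matching y values: 1, 22 (2 points).
  x = 22: rhs = 0, matching y values: 0 (1 points).
Total affine count: 31.
Full point count |E(F_23)| = 31 + 1 = 32.
Hasse bound: |32 − (23+1)| = |8| = 8 ≤ 2√23 ≈ 9.5917 ✓.


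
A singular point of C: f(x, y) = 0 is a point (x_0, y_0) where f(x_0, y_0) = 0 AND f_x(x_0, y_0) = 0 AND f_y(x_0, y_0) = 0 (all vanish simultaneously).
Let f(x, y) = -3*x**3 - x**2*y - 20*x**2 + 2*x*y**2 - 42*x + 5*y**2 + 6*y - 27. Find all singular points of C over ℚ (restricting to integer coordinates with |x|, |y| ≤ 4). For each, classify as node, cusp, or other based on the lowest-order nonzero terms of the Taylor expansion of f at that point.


Singular points: {(-2, -1)}; classification: node.

Compute partial derivatives:
  f_x = -9*x**2 - 2*x*y - 40*x + 2*y**2 - 42.
  f_y = -x**2 + 4*x*y + 10*y + 6.
Scan x_0 ∈ {−4, ..., 4}. For each x_0, f_y(x_0, y) is a polynomial in y; find its integer roots y ∈ {−4, ..., 4}, then test f_x and f at those candidates.
  x = -4: f_y(-4, y) = -6*y - 10; no integer root y with |y| ≤ 4.
  x = -3: f_y(-3, y) = -2*y - 3; no integer root y with |y| ≤ 4.
  x = -2: f_y(-2, y) = 2*y + 2; vanishes at y ∈ {-1}. (-2, -1): f_x = 0, f = 0 — SINGULAR.
  x = -1: f_y(-1, y) = 6*y + 5; no integer root y with |y| ≤ 4.
  x = 0: f_y(0, y) = 10*y + 6; no integer root y with |y| ≤ 4.
  x = 1: f_y(1, y) = 14*y + 5; no integer root y with |y| ≤ 4.
  x = 2: f_y(2, y) = 18*y + 2; no integer root y with |y| ≤ 4.
  x = 3: f_y(3, y) = 22*y - 3; no integer root y with |y| ≤ 4.
  x = 4: f_y(4, y) = 26*y - 10; no integer root y with |y| ≤ 4.
Only singular point on the grid: (-2, -1).
Classify: substitute x = -2 + u, y = -1 + v and expand: f = -3*u**3 - u**2*v - u**2 + 2*u*v**2 + v**2.
No constant or linear terms (consistent with a singular point). Quadratic part: -u**2 + v**2. Cubic part: -3*u**3 - u**2*v + 2*u*v**2.
The quadratic part v**2 - u**2 = (v − u)(v + u) splits into two distinct linear factors, so there are two distinct tangent lines y − -1 = ±(x − -2) — this is a node (ordinary double point).
Classification: node.


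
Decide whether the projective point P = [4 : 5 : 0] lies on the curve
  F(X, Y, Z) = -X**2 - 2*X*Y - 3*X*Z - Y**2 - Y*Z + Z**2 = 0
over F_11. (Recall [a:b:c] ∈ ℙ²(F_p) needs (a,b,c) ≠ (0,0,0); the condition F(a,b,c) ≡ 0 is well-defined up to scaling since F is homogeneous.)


F(4,5,0) ≡ 7 (mod 11); P is NOT on the curve.

Evaluate F(4, 5, 0) term-by-term (mod 11).
  -X**2 ↦ -1·16·1·1 = -16
  -2*X*Y ↦ -2·4·5·1 = -40
  -3*X*Z ↦ -3·4·1·0 = 0
  -Y**2 ↦ -1·1·25·1 = -25
  -Y*Z ↦ -1·1·5·0 = 0
  Z**2 ↦ 1·1·1·0 = 0
Sum: F(4, 5, 0) = (-16) + (-40) + (0) + (-25) + (0) + (0) = -81.
Reducing mod 11: -81 ≡ 7 (mod 11).
Since F(a, b, c) ≡ 7 ≠ 0 (mod 11), P does NOT lie on the curve.


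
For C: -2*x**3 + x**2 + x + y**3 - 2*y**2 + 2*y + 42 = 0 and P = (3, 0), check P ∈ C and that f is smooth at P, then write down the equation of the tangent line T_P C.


Tangent line at P: -47*x + 2*y + 141 = 0.

Step 1: f(3, 0) = 0, so P lies on C.
Step 2: partial derivatives
  f_x(x, y) = -6*x**2 + 2*x + 1, f_y(x, y) = 3*y**2 - 4*y + 2.
  f_x(P) = -47, f_y(P) = 2 (gradient nonzero, so P is smooth).
Step 3: tangent line at P: -47·(x − 3) + 2·(y − 0) = 0.
Expanding: -47*x + 2*y + 141 = 0.


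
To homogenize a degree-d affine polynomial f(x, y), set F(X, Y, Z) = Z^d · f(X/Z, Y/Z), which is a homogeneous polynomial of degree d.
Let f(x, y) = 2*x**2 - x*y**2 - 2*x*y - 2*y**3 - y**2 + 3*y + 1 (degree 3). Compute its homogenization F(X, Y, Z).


F(X, Y, Z) = 2*X**2*Z - X*Y**2 - 2*X*Y*Z - 2*Y**3 - Y**2*Z + 3*Y*Z**2 + Z**3

deg(f) = 3.
Substitute x = X/Z, y = Y/Z into f, then multiply by Z^3.
  monomial 2·x^2·y^0 ↦ 2·X^2·Y^0·Z^1.
  monomial -1·x^1·y^2 ↦ -1·X^1·Y^2·Z^0.
  monomial -2·x^1·y^1 ↦ -2·X^1·Y^1·Z^1.
  monomial -2·x^0·y^3 ↦ -2·X^0·Y^3·Z^0.
  monomial -1·x^0·y^2 ↦ -1·X^0·Y^2·Z^1.
  monomial 3·x^0·y^1 ↦ 3·X^0·Y^1·Z^2.
  monomial 1·x^0·y^0 ↦ 1·X^0·Y^0·Z^3.
Collecting: F(X, Y, Z) = 2*X**2*Z - X*Y**2 - 2*X*Y*Z - 2*Y**3 - Y**2*Z + 3*Y*Z**2 + Z**3.


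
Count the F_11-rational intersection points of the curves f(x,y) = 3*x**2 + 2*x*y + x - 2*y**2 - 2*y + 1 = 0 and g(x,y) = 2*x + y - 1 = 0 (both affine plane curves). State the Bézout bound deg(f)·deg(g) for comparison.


Common zeros: ∅; count = 0; Bézout bound = 2.

deg(f) = 2, deg(g) = 1, so Bézout bound = 2.
Scan x ∈ F_11. For each x, list the y ∈ F_11 with f(x, y) ≡ 0 and those with g(x, y) ≡ 0 (mod 11); the common zeros in that column are the intersection.
  x = 0: f ≡ 0 at y ∈ {2, 8}; g ≡ 0 at y ∈ {1}; common: ∅.
  x = 1: f ≡ 0 at y ∈ ∅; g ≡ 0 at y ∈ {10}; common: ∅.
  x = 2: f ≡ 0 at y ∈ {2, 10}; g ≡ 0 at y ∈ {8}; common: ∅.
  x = 3: f ≡ 0 at y ∈ {1}; g ≡ 0 at y ∈ {6}; common: ∅.
  x = 4: f ≡ 0 at y ∈ {5, 9}; g ≡ 0 at y ∈ {4}; common: ∅.
  x = 5: f ≡ 0 at y ∈ ∅; g ≡ 0 at y ∈ {2}; common: ∅.
  x = 6: f ≡ 0 at y ∈ ∅; g ≡ 0 at y ∈ {0}; common: ∅.
  x = 7: f ≡ 0 at y ∈ {1, 5}; g ≡ 0 at y ∈ {9}; common: ∅.
  x = 8: f ≡ 0 at y ∈ {9}; g ≡ 0 at y ∈ {7}; common: ∅.
  x = 9: f ≡ 0 at y ∈ {0, 8}; g ≡ 0 at y ∈ {5}; common: ∅.
  x = 10: f ≡ 0 at y ∈ ∅; g ≡ 0 at y ∈ {3}; common: ∅.
Collecting: common zeros = ∅, so the count is 0.
Comparison with the Bézout bound: 0 ≤ 2 = deg(f)·deg(g), as expected for curves with no common component (the affine F_11-count falls short of the bound because intersections may lie at infinity, over extension fields, or carry multiplicity).


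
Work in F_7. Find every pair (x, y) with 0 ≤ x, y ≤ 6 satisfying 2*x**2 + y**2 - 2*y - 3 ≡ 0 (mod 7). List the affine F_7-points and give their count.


Affine F_7-points: {(0, 3), (0, 6), (1, 4), (1, 5), (3, 1), (4, 1), (6, 4), (6, 5)}; count = 8.

For each of the 49 pairs (x, y) ∈ F_7², evaluate f(x, y) mod 7. Record the zeros.
  x = 0: [0↦4, 1↦3, 2↦4, 3↦0, 4↦5, 5↦5, 6↦0]  zeros at y ∈ {3, 6}
  x = 1: [0↦6, 1↦5, 2↦6, 3↦2, 4↦0, 5↦0, 6↦2]  zeros at y ∈ {4, 5}
  x = 2: [0↦5, 1↦4, 2↦5, 3↦1, 4↦6, 5↦6, 6↦1]  zeros at y ∈ ∅
  x = 3: [0↦1, 1↦0, 2↦1, 3↦4, 4↦2, 5↦2, 6↦4]  zeros at y ∈ {1}
  x = 4: [0↦1, 1↦0, 2↦1, 3↦4, 4↦2, 5↦2, 6↦4]  zeros at y ∈ {1}
  x = 5: [0↦5, 1↦4, 2↦5, 3↦1, 4↦6, 5↦6, 6↦1]  zeros at y ∈ ∅
  x = 6: [0↦6, 1↦5, 2↦6, 3↦2, 4↦0, 5↦0, 6↦2]  zeros at y ∈ {4, 5}
Collecting zeros: affine points = {(0, 3), (0, 6), (1, 4), (1, 5), (3, 1), (4, 1), (6, 4), (6, 5)}.
Total count |C(F_7)_aff| = 8.


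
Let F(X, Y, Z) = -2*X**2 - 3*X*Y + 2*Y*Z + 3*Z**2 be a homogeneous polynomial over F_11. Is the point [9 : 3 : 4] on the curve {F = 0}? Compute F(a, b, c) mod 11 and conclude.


F(9,3,4) ≡ 5 (mod 11); P is NOT on the curve.

Evaluate F(9, 3, 4) term-by-term (mod 11).
  -2*X**2 ↦ -2·81·1·1 = -162
  -3*X*Y ↦ -3·9·3·1 = -81
  2*Y*Z ↦ 2·1·3·4 = 24
  3*Z**2 ↦ 3·1·1·16 = 48
Sum: F(9, 3, 4) = (-162) + (-81) + (24) + (48) = -171.
Reducing mod 11: -171 ≡ 5 (mod 11).
Since F(a, b, c) ≡ 5 ≠ 0 (mod 11), P does NOT lie on the curve.


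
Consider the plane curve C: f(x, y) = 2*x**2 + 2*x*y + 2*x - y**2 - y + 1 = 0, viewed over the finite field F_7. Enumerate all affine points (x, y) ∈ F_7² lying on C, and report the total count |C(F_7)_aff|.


Affine F_7-points: {(1, 4)}; count = 1.

For each of the 49 pairs (x, y) ∈ F_7², evaluate f(x, y) mod 7. Record the zeros.
  x = 0: [0↦1, 1↦6, 2↦2, 3↦3, 4↦2, 5↦6, 6↦1]  zeros at y ∈ ∅
  x = 1: [0↦5, 1↦5, 2↦3, 3↦6, 4↦0, 5↦6, 6↦3]  zeros at y ∈ {4}
  x = 2: [0↦6, 1↦1, 2↦1, 3↦6, 4↦2, 5↦3, 6↦2]  zeros at y ∈ ∅
  x = 3: [0↦4, 1↦1, 2↦3, 3↦3, 4↦1, 5↦4, 6↦5]  zeros at y ∈ ∅
  x = 4: [0↦6, 1↦5, 2↦2, 3↦4, 4↦4, 5↦2, 6↦5]  zeros at y ∈ ∅
  x = 5: [0↦5, 1↦6, 2↦5, 3↦2, 4↦4, 5↦4, 6↦2]  zeros at y ∈ ∅
  x = 6: [0↦1, 1↦4, 2↦5, 3↦4, 4↦1, 5↦3, 6↦3]  zeros at y ∈ ∅
Collecting zeros: affine points = {(1, 4)}.
Total count |C(F_7)_aff| = 1.


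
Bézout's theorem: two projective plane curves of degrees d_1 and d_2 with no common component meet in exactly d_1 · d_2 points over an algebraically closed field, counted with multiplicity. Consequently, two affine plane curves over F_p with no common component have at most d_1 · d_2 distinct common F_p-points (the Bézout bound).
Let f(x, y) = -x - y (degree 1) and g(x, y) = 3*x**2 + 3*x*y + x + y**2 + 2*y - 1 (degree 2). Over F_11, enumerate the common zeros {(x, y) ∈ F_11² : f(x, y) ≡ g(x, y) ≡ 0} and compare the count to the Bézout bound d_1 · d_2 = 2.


Common zeros: {(4, 7), (8, 3)}; count = 2; Bézout bound = 2.

deg(f) = 1, deg(g) = 2, so Bézout bound = 2.
Scan x ∈ F_11. For each x, list the y ∈ F_11 with f(x, y) ≡ 0 and those with g(x, y) ≡ 0 (mod 11); the common zeros in that column are the intersection.
  x = 0: f ≡ 0 at y ∈ {0}; g ≡ 0 at y ∈ ∅; common: ∅.
  x = 1: f ≡ 0 at y ∈ {10}; g ≡ 0 at y ∈ ∅; common: ∅.
  x = 2: f ≡ 0 at y ∈ {9}; g ≡ 0 at y ∈ {1, 2}; common: ∅.
  x = 3: f ≡ 0 at y ∈ {8}; g ≡ 0 at y ∈ {2, 9}; common: ∅.
  x = 4: f ≡ 0 at y ∈ {7}; g ≡ 0 at y ∈ {1, 7}; common: {7}.
  x = 5: f ≡ 0 at y ∈ {6}; g ≡ 0 at y ∈ ∅; common: ∅.
  x = 6: f ≡ 0 at y ∈ {5}; g ≡ 0 at y ∈ {4, 9}; common: ∅.
  x = 7: f ≡ 0 at y ∈ {4}; g ≡ 0 at y ∈ {3, 7}; common: ∅.
  x = 8: f ≡ 0 at y ∈ {3}; g ≡ 0 at y ∈ {3, 4}; common: {3}.
  x = 9: f ≡ 0 at y ∈ {2}; g ≡ 0 at y ∈ ∅; common: ∅.
  x = 10: f ≡ 0 at y ∈ {1}; g ≡ 0 at y ∈ ∅; common: ∅.
Collecting: common zeros = {(4, 7), (8, 3)}, so the count is 2.
Comparison with the Bézout bound: 2 ≤ 2 = deg(f)·deg(g), as expected for curves with no common component (the bound is attained).


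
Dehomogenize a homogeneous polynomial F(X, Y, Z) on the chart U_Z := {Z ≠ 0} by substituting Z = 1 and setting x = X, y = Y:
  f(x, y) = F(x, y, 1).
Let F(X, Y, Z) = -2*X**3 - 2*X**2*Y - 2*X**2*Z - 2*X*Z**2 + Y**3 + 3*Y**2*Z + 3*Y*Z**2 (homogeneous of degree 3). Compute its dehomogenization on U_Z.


f(x, y) = -2*x**3 - 2*x**2*y - 2*x**2 - 2*x + y**3 + 3*y**2 + 3*y

On U_Z we set Z = 1. Each monomial c·X^i·Y^j·Z^k in F becomes c·x^i·y^j·1^k = c·x^i·y^j.
Substituting Z = 1: F(X, Y, 1) = -2*x**3 - 2*x**2*y - 2*x**2 - 2*x + y**3 + 3*y**2 + 3*y.
Note: deg(f) ≤ deg(F) = 3; strict inequality happens when F is divisible by Z (lost terms).


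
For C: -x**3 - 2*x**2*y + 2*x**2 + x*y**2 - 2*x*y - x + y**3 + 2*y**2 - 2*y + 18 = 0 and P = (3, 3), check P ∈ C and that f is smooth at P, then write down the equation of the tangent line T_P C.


Tangent line at P: -49*x + 31*y + 54 = 0.

Step 1: f(3, 3) = 0, so P lies on C.
Step 2: partial derivatives
  f_x(x, y) = -3*x**2 - 4*x*y + 4*x + y**2 - 2*y - 1, f_y(x, y) = -2*x**2 + 2*x*y - 2*x + 3*y**2 + 4*y - 2.
  f_x(P) = -49, f_y(P) = 31 (gradient nonzero, so P is smooth).
Step 3: tangent line at P: -49·(x − 3) + 31·(y − 3) = 0.
Expanding: -49*x + 31*y + 54 = 0.


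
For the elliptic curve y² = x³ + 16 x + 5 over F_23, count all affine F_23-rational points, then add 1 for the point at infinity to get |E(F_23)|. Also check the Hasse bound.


Affine points = {(4, 8), (4, 15), (5, 7), (5, 16), (6, 8), (6, 15), (7, 0), (8, 1), (8, 22), (9, 2), (9, 21), (12, 4), (12, 19), (13, 8), (13, 15), (14, 11), (14, 12), (15, 3), (15, 20)}; affine count = 19; |E(F_23)| = 20.

Discriminant check: Δ ∝ 4a³ + 27b² = 4·16³ + 27·5² = 4·4096 + 27·25 ≡ 16 (mod 23). Nonzero ⇒ E is nonsingular.
For each x ∈ F_23, compute rhs = x³ + 16·x + 5 mod 23, then count y ∈ F_23 with y² ≡ rhs.
  x = 0: rhs = 5, matching y values: none (0 points).
  x = 1: rhs = 22, matching y values: none (0 points).
  x = 2: rhs = 22, matching y values: none (0 points).
  x = 3: rhs = 11, matching y values: none (0 points).
  x = 4: rhs = 18, matching y values: 8, 15 (2 points).
  x = 5: rhs = 3, matching y values: 7, 16 (2 points).
  x = 6: rhs = 18, matching y values: 8, 15 (2 points).
  x = 7: rhs = 0, matching y values: 0 (1 points).
  x = 8: rhs = 1, matching y values: 1, 22 (2 points).
  x = 9: rhs = 4, matching y values: 2, 21 (2 points).
  x = 10: rhs = 15, matching y values: none (0 points).
  x = 11: rhs = 17, matching y values: none (0 points).
  x = 12: rhs = 16, matching y values: 4, 19 (2 points).
  x = 13: rhs = 18, matching y values: 8, 15 (2 points).
  x = 14: rhs = 6, matching y values: 11, 12 (2 points).
  x = 15: rhs = 9, matching y values: 3, 20 (2 points).
  x = 16: rhs = 10, matching y values: none (0 points).
  x = 17: rhs = 15, matching y values: none (0 points).
  x = 18: rhs = 7, matching y values: none (0 points).
  x = 19: rhs = 15, matching y values: none (0 points).
  x = 20: rhs = 22, matching y values: none (0 points).
  x = 21: rhs = 11, matching y values: none (0 points).
  x = 22: rhs = 11, matching y values: none (0 points).
Total affine count: 19.
Full point count |E(F_23)| = 19 + 1 = 20.
Hasse bound: |20 − (23+1)| = |-4| = 4 ≤ 2√23 ≈ 9.5917 ✓.


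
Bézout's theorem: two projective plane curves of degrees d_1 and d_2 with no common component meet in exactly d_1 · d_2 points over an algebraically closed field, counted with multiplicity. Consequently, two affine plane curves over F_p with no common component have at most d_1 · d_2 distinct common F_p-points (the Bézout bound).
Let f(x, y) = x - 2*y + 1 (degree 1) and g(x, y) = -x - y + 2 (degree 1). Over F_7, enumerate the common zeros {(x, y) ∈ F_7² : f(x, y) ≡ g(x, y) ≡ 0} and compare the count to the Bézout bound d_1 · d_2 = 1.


Common zeros: {(1, 1)}; count = 1; Bézout bound = 1.

deg(f) = 1, deg(g) = 1, so Bézout bound = 1.
Scan x ∈ F_7. For each x, list the y ∈ F_7 with f(x, y) ≡ 0 and those with g(x, y) ≡ 0 (mod 7); the common zeros in that column are the intersection.
  x = 0: f ≡ 0 at y ∈ {4}; g ≡ 0 at y ∈ {2}; common: ∅.
  x = 1: f ≡ 0 at y ∈ {1}; g ≡ 0 at y ∈ {1}; common: {1}.
  x = 2: f ≡ 0 at y ∈ {5}; g ≡ 0 at y ∈ {0}; common: ∅.
  x = 3: f ≡ 0 at y ∈ {2}; g ≡ 0 at y ∈ {6}; common: ∅.
  x = 4: f ≡ 0 at y ∈ {6}; g ≡ 0 at y ∈ {5}; common: ∅.
  x = 5: f ≡ 0 at y ∈ {3}; g ≡ 0 at y ∈ {4}; common: ∅.
  x = 6: f ≡ 0 at y ∈ {0}; g ≡ 0 at y ∈ {3}; common: ∅.
Collecting: common zeros = {(1, 1)}, so the count is 1.
Comparison with the Bézout bound: 1 ≤ 1 = deg(f)·deg(g), as expected for curves with no common component (the bound is attained).


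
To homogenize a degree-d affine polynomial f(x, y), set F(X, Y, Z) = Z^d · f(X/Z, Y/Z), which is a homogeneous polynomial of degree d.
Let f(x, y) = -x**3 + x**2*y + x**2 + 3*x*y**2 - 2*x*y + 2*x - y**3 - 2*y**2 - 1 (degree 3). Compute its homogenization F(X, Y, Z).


F(X, Y, Z) = -X**3 + X**2*Y + X**2*Z + 3*X*Y**2 - 2*X*Y*Z + 2*X*Z**2 - Y**3 - 2*Y**2*Z - Z**3

deg(f) = 3.
Substitute x = X/Z, y = Y/Z into f, then multiply by Z^3.
  monomial -1·x^3·y^0 ↦ -1·X^3·Y^0·Z^0.
  monomial 1·x^2·y^1 ↦ 1·X^2·Y^1·Z^0.
  monomial 1·x^2·y^0 ↦ 1·X^2·Y^0·Z^1.
  monomial 3·x^1·y^2 ↦ 3·X^1·Y^2·Z^0.
  monomial -2·x^1·y^1 ↦ -2·X^1·Y^1·Z^1.
  monomial 2·x^1·y^0 ↦ 2·X^1·Y^0·Z^2.
  monomial -1·x^0·y^3 ↦ -1·X^0·Y^3·Z^0.
  monomial -2·x^0·y^2 ↦ -2·X^0·Y^2·Z^1.
  monomial -1·x^0·y^0 ↦ -1·X^0·Y^0·Z^3.
Collecting: F(X, Y, Z) = -X**3 + X**2*Y + X**2*Z + 3*X*Y**2 - 2*X*Y*Z + 2*X*Z**2 - Y**3 - 2*Y**2*Z - Z**3.


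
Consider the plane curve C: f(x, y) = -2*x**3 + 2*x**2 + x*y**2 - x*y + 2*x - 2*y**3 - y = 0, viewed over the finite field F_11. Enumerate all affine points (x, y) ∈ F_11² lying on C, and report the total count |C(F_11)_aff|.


Affine F_11-points: {(0, 0), (0, 4), (0, 7), (1, 7), (2, 8), (3, 1), (4, 0), (4, 3), (4, 10), (5, 2), (8, 0), (8, 6), (8, 9), (9, 5)}; count = 14.

For each of the 121 pairs (x, y) ∈ F_11², evaluate f(x, y) mod 11. Record the zeros.
  x = 0: [0↦0, 1↦8, 2↦4, 3↦9, 4↦0, 5↦9, 6↦2, 7↦0, 8↦2, 9↦7, 10↦3]  zeros at y ∈ {0, 4, 7}
  x = 1: [0↦2, 1↦10, 2↦8, 3↦6, 4↦3, 5↦9, 6↦1, 7↦0, 8↦5, 9↦4, 10↦7]  zeros at y ∈ {7}
  x = 2: [0↦7, 1↦4, 2↦4, 3↦6, 4↦9, 5↦1, 6↦3, 7↦3, 8↦0, 9↦4, 10↦3]  zeros at y ∈ {8}
  x = 3: [0↦3, 1↦0, 2↦2, 3↦8, 4↦6, 5↦6, 6↦7, 7↦8, 8↦8, 9↦6, 10↦1]  zeros at y ∈ {1}
  x = 4: [0↦0, 1↦8, 2↦1, 3↦0, 4↦4, 5↦1, 6↦1, 7↦3, 8↦6, 9↦9, 10↦0]  zeros at y ∈ {0, 3, 10}
  x = 5: [0↦8, 1↦5, 2↦0, 3↦3, 4↦2, 5↦7, 6↦6, 7↦9, 8↦4, 9↦1, 10↦10]  zeros at y ∈ {2}
  x = 6: [0↦4, 1↦1, 2↦9, 3↦5, 4↦10, 5↦1, 6↦10, 7↦3, 8↦1, 9↦3, 10↦8]  zeros at y ∈ ∅
  x = 7: [0↦9, 1↦6, 2↦5, 3↦5, 4↦5, 5↦4, 6↦1, 7↦6, 8↦7, 9↦3, 10↦4]  zeros at y ∈ ∅
  x = 8: [0↦0, 1↦8, 2↦9, 3↦2, 4↦8, 5↦4, 6↦0, 7↦6, 8↦10, 9↦0, 10↦8]  zeros at y ∈ {0, 6, 9}
  x = 9: [0↦9, 1↦6, 2↦9, 3↦6, 4↦7, 5↦0, 6↦6, 7↦2, 8↦9, 9↦4, 10↦8]  zeros at y ∈ {5}
  x = 10: [0↦2, 1↦10, 2↦4, 3↦5, 4↦1, 5↦2, 6↦7, 7↦4, 8↦3, 9↦3, 10↦3]  zeros at y ∈ ∅
Collecting zeros: affine points = {(0, 0), (0, 4), (0, 7), (1, 7), (2, 8), (3, 1), (4, 0), (4, 3), (4, 10), (5, 2), (8, 0), (8, 6), (8, 9), (9, 5)}.
Total count |C(F_11)_aff| = 14.
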